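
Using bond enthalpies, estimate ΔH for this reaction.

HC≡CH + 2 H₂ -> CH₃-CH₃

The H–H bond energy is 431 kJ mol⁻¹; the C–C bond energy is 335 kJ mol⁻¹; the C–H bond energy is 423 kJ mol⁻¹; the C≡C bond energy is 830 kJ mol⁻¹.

Bonds broken (reactants):
  C≡C: 1 × 830 = 830
  C–H: 2 × 423 = 846
  H–H: 2 × 431 = 862
  Σ(broken) = 2538 kJ
Bonds formed (products):
  C–C: 1 × 335 = 335
  C–H: 6 × 423 = 2538
  Σ(formed) = 2873 kJ
ΔH = Σ(broken) − Σ(formed) = 2538 − 2873 = −335 kJ

ΔH ≈ −335 kJ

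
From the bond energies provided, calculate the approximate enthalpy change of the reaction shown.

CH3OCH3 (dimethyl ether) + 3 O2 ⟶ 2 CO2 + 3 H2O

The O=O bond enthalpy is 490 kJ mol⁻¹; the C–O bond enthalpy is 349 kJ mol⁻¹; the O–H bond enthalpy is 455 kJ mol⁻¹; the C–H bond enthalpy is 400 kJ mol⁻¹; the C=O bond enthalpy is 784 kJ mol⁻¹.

ΔH ≈ −1298 kJ

Bonds broken (reactants):
  C–H: 6 × 400 = 2400
  C–O: 2 × 349 = 698
  O=O: 3 × 490 = 1470
  Σ(broken) = 4568 kJ
Bonds formed (products):
  C=O: 4 × 784 = 3136
  O–H: 6 × 455 = 2730
  Σ(formed) = 5866 kJ
ΔH = Σ(broken) − Σ(formed) = 4568 − 5866 = −1298 kJ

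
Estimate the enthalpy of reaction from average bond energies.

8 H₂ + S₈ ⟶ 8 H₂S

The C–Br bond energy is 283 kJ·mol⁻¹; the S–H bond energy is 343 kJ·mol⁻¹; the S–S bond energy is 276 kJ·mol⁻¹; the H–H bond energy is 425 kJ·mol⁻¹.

Bonds broken (reactants):
  H–H: 8 × 425 = 3400
  S–S: 8 × 276 = 2208
  Σ(broken) = 5608 kJ
Bonds formed (products):
  S–H: 16 × 343 = 5488
  Σ(formed) = 5488 kJ
ΔH = Σ(broken) − Σ(formed) = 5608 − 5488 = +120 kJ

ΔH ≈ +120 kJ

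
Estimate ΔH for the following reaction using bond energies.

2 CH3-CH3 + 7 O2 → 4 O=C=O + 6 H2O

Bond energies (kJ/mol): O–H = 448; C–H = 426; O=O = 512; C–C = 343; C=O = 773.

Bonds broken (reactants):
  C–C: 2 × 343 = 686
  C–H: 12 × 426 = 5112
  O=O: 7 × 512 = 3584
  Σ(broken) = 9382 kJ
Bonds formed (products):
  C=O: 8 × 773 = 6184
  O–H: 12 × 448 = 5376
  Σ(formed) = 11560 kJ
ΔH = Σ(broken) − Σ(formed) = 9382 − 11560 = −2178 kJ

ΔH ≈ −2178 kJ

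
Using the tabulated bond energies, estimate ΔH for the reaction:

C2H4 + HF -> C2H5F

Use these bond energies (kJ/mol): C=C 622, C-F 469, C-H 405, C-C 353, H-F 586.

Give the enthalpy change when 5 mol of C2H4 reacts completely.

ΔH = −95 kJ

Bonds broken (reactants):
  C-H: 4 × 405 = 1620
  C=C: 1 × 622 = 622
  H-F: 1 × 586 = 586
  Σ(broken) = 2828 kJ
Bonds formed (products):
  C-C: 1 × 353 = 353
  C-F: 1 × 469 = 469
  C-H: 5 × 405 = 2025
  Σ(formed) = 2847 kJ
ΔH = Σ(broken) − Σ(formed) = 2828 − 2847 = −19 kJ
For 5× the reaction as written: 5 × (−19) = −95 kJ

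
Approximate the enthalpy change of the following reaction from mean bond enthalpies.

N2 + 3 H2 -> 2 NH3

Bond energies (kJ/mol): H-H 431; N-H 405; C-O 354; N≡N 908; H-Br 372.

ΔH ≈ −229 kJ

Bonds broken (reactants):
  H-H: 3 × 431 = 1293
  N≡N: 1 × 908 = 908
  Σ(broken) = 2201 kJ
Bonds formed (products):
  N-H: 6 × 405 = 2430
  Σ(formed) = 2430 kJ
ΔH = Σ(broken) − Σ(formed) = 2201 − 2430 = −229 kJ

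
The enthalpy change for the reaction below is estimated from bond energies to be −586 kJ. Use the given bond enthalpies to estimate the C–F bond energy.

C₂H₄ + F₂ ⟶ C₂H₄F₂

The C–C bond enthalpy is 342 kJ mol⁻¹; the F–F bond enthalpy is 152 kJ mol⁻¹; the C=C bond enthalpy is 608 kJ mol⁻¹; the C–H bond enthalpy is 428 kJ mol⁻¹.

Let D be the C–F bond energy.
Σ(broken) = 4×428 + 1×608 + 1×152 = 2472
Σ(formed) = 1×342 + 2×D + 4×428 = 2054 + 2D
ΔH = Σ(broken) − Σ(formed) = (2472) − (2054 + 2D) = +418 − 2D
Setting this equal to −586 kJ gives 2D = 1004, so D = 502 kJ/mol.

D(C–F) ≈ 502 kJ/mol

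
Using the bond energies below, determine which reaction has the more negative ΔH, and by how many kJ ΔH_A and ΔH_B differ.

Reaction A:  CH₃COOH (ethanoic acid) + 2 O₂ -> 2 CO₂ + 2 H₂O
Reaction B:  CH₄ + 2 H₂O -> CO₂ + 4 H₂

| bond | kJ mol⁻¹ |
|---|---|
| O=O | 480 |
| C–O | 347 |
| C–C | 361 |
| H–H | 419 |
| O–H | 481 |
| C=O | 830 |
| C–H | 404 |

Reaction A, by 1257 kJ

Reaction A:
  Bonds broken (reactants):
    C–C: 1 × 361 = 361
    C–H: 3 × 404 = 1212
    C–O: 1 × 347 = 347
    C=O: 1 × 830 = 830
    O–H: 1 × 481 = 481
    O=O: 2 × 480 = 960
    Σ(broken) = 4191 kJ
  Bonds formed (products):
    C=O: 4 × 830 = 3320
    O–H: 4 × 481 = 1924
    Σ(formed) = 5244 kJ
  ΔH_A = 4191 − 5244 = −1053 kJ
Reaction B:
  Bonds broken (reactants):
    C–H: 4 × 404 = 1616
    O–H: 4 × 481 = 1924
    Σ(broken) = 3540 kJ
  Bonds formed (products):
    C=O: 2 × 830 = 1660
    H–H: 4 × 419 = 1676
    Σ(formed) = 3336 kJ
  ΔH_B = 3540 − 3336 = +204 kJ
ΔH_A − ΔH_B = −1257 kJ, so reaction A has the more negative ΔH; |ΔH_A − ΔH_B| = 1257 kJ.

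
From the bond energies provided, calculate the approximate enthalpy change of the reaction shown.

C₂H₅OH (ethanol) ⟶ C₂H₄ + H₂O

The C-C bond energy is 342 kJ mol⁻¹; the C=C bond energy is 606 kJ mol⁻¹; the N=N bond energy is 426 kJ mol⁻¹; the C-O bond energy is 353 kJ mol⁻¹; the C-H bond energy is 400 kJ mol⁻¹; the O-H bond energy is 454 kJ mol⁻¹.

Bonds broken (reactants):
  C-C: 1 × 342 = 342
  C-H: 5 × 400 = 2000
  C-O: 1 × 353 = 353
  O-H: 1 × 454 = 454
  Σ(broken) = 3149 kJ
Bonds formed (products):
  C-H: 4 × 400 = 1600
  C=C: 1 × 606 = 606
  O-H: 2 × 454 = 908
  Σ(formed) = 3114 kJ
ΔH = Σ(broken) − Σ(formed) = 3149 − 3114 = +35 kJ

ΔH ≈ +35 kJ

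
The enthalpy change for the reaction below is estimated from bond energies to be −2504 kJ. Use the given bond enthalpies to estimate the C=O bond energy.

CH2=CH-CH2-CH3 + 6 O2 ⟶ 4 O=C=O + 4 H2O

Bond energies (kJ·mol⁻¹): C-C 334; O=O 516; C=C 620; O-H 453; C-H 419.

D(C=O) ≈ 827 kJ/mol

Let D be the C=O bond energy.
Σ(broken) = 2×334 + 8×419 + 1×620 + 6×516 = 7736
Σ(formed) = 8×D + 8×453 = 3624 + 8D
ΔH = Σ(broken) − Σ(formed) = (7736) − (3624 + 8D) = +4112 − 8D
Setting this equal to −2504 kJ gives 8D = 6616, so D = 827 kJ/mol.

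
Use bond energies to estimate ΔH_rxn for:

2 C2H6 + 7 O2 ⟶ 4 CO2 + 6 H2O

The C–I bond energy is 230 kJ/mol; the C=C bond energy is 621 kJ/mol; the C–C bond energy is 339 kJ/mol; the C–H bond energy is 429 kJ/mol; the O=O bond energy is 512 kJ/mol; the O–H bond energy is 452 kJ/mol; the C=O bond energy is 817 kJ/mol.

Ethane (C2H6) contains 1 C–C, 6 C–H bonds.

Bonds broken (reactants):
  C–C: 2 × 339 = 678
  C–H: 12 × 429 = 5148
  O=O: 7 × 512 = 3584
  Σ(broken) = 9410 kJ
Bonds formed (products):
  C=O: 8 × 817 = 6536
  O–H: 12 × 452 = 5424
  Σ(formed) = 11960 kJ
ΔH = Σ(broken) − Σ(formed) = 9410 − 11960 = −2550 kJ

ΔH ≈ −2550 kJ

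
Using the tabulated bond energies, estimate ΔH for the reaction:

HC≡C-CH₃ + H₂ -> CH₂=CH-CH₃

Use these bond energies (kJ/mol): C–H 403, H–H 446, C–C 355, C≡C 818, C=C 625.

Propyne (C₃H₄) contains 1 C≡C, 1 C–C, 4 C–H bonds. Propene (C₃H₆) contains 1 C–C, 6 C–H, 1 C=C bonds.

Bonds broken (reactants):
  C≡C: 1 × 818 = 818
  C–C: 1 × 355 = 355
  C–H: 4 × 403 = 1612
  H–H: 1 × 446 = 446
  Σ(broken) = 3231 kJ
Bonds formed (products):
  C–C: 1 × 355 = 355
  C–H: 6 × 403 = 2418
  C=C: 1 × 625 = 625
  Σ(formed) = 3398 kJ
ΔH = Σ(broken) − Σ(formed) = 3231 − 3398 = −167 kJ

ΔH ≈ −167 kJ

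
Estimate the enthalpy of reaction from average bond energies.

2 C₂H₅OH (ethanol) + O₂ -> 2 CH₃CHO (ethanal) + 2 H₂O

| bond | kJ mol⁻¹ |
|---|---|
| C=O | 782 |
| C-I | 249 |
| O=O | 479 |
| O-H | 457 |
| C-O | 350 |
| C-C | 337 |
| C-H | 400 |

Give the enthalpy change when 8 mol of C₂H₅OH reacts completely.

Bonds broken (reactants):
  C-C: 2 × 337 = 674
  C-H: 10 × 400 = 4000
  C-O: 2 × 350 = 700
  O-H: 2 × 457 = 914
  O=O: 1 × 479 = 479
  Σ(broken) = 6767 kJ
Bonds formed (products):
  C-C: 2 × 337 = 674
  C-H: 8 × 400 = 3200
  C=O: 2 × 782 = 1564
  O-H: 4 × 457 = 1828
  Σ(formed) = 7266 kJ
ΔH = Σ(broken) − Σ(formed) = 6767 − 7266 = −499 kJ
For 4× the reaction as written: 4 × (−499) = −1996 kJ

ΔH = −1996 kJ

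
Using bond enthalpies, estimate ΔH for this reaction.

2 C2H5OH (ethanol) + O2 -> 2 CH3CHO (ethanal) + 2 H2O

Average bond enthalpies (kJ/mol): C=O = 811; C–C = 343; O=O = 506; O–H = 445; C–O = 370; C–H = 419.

Bonds broken (reactants):
  C–C: 2 × 343 = 686
  C–H: 10 × 419 = 4190
  C–O: 2 × 370 = 740
  O–H: 2 × 445 = 890
  O=O: 1 × 506 = 506
  Σ(broken) = 7012 kJ
Bonds formed (products):
  C–C: 2 × 343 = 686
  C–H: 8 × 419 = 3352
  C=O: 2 × 811 = 1622
  O–H: 4 × 445 = 1780
  Σ(formed) = 7440 kJ
ΔH = Σ(broken) − Σ(formed) = 7012 − 7440 = −428 kJ

ΔH ≈ −428 kJ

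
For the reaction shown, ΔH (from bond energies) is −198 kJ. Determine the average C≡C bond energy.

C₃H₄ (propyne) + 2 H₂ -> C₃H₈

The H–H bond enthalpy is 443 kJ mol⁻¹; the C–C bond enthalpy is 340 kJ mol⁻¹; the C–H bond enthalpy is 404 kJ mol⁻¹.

D(C≡C) ≈ 872 kJ/mol

Let D be the C≡C bond energy.
Σ(broken) = 1×D + 1×340 + 4×404 + 2×443 = 2842 + D
Σ(formed) = 2×340 + 8×404 = 3912
ΔH = Σ(broken) − Σ(formed) = (2842 + D) − (3912) = −1070 + D
Setting this equal to −198 kJ gives D = 872 kJ/mol.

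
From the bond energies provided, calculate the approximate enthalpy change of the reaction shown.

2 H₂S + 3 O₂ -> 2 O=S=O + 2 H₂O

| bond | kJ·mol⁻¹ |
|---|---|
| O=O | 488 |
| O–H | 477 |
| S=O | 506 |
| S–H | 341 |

Bonds broken (reactants):
  O=O: 3 × 488 = 1464
  S–H: 4 × 341 = 1364
  Σ(broken) = 2828 kJ
Bonds formed (products):
  O–H: 4 × 477 = 1908
  S=O: 4 × 506 = 2024
  Σ(formed) = 3932 kJ
ΔH = Σ(broken) − Σ(formed) = 2828 − 3932 = −1104 kJ

ΔH ≈ −1104 kJ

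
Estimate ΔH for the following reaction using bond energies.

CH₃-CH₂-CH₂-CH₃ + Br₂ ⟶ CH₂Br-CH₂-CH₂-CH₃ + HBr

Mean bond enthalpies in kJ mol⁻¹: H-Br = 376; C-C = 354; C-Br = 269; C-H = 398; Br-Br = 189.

ΔH ≈ −58 kJ

Bonds broken (reactants):
  Br-Br: 1 × 189 = 189
  C-C: 3 × 354 = 1062
  C-H: 10 × 398 = 3980
  Σ(broken) = 5231 kJ
Bonds formed (products):
  C-Br: 1 × 269 = 269
  C-C: 3 × 354 = 1062
  C-H: 9 × 398 = 3582
  H-Br: 1 × 376 = 376
  Σ(formed) = 5289 kJ
ΔH = Σ(broken) − Σ(formed) = 5231 − 5289 = −58 kJ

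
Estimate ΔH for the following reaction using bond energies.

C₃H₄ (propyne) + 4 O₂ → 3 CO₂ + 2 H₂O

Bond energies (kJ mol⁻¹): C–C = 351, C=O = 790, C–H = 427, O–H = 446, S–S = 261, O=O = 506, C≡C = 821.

ΔH ≈ −1620 kJ

Bonds broken (reactants):
  C≡C: 1 × 821 = 821
  C–C: 1 × 351 = 351
  C–H: 4 × 427 = 1708
  O=O: 4 × 506 = 2024
  Σ(broken) = 4904 kJ
Bonds formed (products):
  C=O: 6 × 790 = 4740
  O–H: 4 × 446 = 1784
  Σ(formed) = 6524 kJ
ΔH = Σ(broken) − Σ(formed) = 4904 − 6524 = −1620 kJ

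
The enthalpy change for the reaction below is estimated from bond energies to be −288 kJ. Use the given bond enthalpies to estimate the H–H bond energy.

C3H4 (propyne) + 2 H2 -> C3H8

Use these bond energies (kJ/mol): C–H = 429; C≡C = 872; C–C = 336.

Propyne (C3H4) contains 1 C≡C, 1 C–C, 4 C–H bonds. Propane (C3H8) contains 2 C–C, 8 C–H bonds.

D(H–H) ≈ 446 kJ/mol

Let D be the H–H bond energy.
Σ(broken) = 1×872 + 1×336 + 4×429 + 2×D = 2924 + 2D
Σ(formed) = 2×336 + 8×429 = 4104
ΔH = Σ(broken) − Σ(formed) = (2924 + 2D) − (4104) = −1180 + 2D
Setting this equal to −288 kJ gives 2D = 892, so D = 446 kJ/mol.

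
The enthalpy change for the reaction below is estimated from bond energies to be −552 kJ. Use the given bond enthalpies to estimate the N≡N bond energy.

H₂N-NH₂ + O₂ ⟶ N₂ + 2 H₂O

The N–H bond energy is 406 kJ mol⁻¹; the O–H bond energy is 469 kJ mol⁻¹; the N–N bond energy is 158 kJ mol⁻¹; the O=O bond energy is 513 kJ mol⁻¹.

D(N≡N) ≈ 971 kJ/mol

Let D be the N≡N bond energy.
Σ(broken) = 4×406 + 1×158 + 1×513 = 2295
Σ(formed) = 1×D + 4×469 = 1876 + D
ΔH = Σ(broken) − Σ(formed) = (2295) − (1876 + D) = +419 − D
Setting this equal to −552 kJ gives D = 971 kJ/mol.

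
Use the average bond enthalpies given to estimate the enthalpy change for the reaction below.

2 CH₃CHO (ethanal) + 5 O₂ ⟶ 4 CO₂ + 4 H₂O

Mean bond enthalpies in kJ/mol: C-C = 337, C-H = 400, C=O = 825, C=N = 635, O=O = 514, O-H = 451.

Bonds broken (reactants):
  C-C: 2 × 337 = 674
  C-H: 8 × 400 = 3200
  C=O: 2 × 825 = 1650
  O=O: 5 × 514 = 2570
  Σ(broken) = 8094 kJ
Bonds formed (products):
  C=O: 8 × 825 = 6600
  O-H: 8 × 451 = 3608
  Σ(formed) = 10208 kJ
ΔH = Σ(broken) − Σ(formed) = 8094 − 10208 = −2114 kJ

ΔH ≈ −2114 kJ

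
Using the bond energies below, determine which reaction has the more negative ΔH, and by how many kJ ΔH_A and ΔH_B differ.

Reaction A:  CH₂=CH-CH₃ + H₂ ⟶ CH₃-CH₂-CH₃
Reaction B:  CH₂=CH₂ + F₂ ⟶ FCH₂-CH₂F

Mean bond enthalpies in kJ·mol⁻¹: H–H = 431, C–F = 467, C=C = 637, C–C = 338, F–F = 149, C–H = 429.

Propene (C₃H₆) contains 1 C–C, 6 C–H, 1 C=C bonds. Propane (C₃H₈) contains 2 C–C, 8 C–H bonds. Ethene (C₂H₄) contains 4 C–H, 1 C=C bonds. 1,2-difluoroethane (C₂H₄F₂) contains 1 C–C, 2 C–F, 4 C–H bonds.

Reaction A:
  Bonds broken (reactants):
    C–C: 1 × 338 = 338
    C–H: 6 × 429 = 2574
    C=C: 1 × 637 = 637
    H–H: 1 × 431 = 431
    Σ(broken) = 3980 kJ
  Bonds formed (products):
    C–C: 2 × 338 = 676
    C–H: 8 × 429 = 3432
    Σ(formed) = 4108 kJ
  ΔH_A = 3980 − 4108 = −128 kJ
Reaction B:
  Bonds broken (reactants):
    C–H: 4 × 429 = 1716
    C=C: 1 × 637 = 637
    F–F: 1 × 149 = 149
    Σ(broken) = 2502 kJ
  Bonds formed (products):
    C–C: 1 × 338 = 338
    C–F: 2 × 467 = 934
    C–H: 4 × 429 = 1716
    Σ(formed) = 2988 kJ
  ΔH_B = 2502 − 2988 = −486 kJ
ΔH_A − ΔH_B = +358 kJ, so reaction B has the more negative ΔH; |ΔH_A − ΔH_B| = 358 kJ.

Reaction B, by 358 kJ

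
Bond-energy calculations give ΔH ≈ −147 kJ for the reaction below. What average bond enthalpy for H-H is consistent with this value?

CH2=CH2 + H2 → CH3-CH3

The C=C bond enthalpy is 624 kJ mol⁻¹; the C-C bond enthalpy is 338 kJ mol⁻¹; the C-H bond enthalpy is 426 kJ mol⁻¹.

Let D be the H-H bond energy.
Σ(broken) = 4×426 + 1×624 + 1×D = 2328 + D
Σ(formed) = 1×338 + 6×426 = 2894
ΔH = Σ(broken) − Σ(formed) = (2328 + D) − (2894) = −566 + D
Setting this equal to −147 kJ gives D = 419 kJ/mol.

D(H-H) ≈ 419 kJ/mol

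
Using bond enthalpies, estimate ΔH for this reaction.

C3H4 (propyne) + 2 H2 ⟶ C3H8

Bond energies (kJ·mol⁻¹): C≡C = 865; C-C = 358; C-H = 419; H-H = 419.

Bonds broken (reactants):
  C≡C: 1 × 865 = 865
  C-C: 1 × 358 = 358
  C-H: 4 × 419 = 1676
  H-H: 2 × 419 = 838
  Σ(broken) = 3737 kJ
Bonds formed (products):
  C-C: 2 × 358 = 716
  C-H: 8 × 419 = 3352
  Σ(formed) = 4068 kJ
ΔH = Σ(broken) − Σ(formed) = 3737 − 4068 = −331 kJ

ΔH ≈ −331 kJ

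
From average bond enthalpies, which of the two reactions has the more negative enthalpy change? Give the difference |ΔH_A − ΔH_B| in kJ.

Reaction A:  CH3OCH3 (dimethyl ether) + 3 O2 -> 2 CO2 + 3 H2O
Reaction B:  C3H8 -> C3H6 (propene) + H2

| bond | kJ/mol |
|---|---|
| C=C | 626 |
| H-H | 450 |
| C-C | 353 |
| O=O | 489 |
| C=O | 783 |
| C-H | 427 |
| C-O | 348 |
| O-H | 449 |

Reaction A, by 1232 kJ

Reaction A:
  Bonds broken (reactants):
    C-H: 6 × 427 = 2562
    C-O: 2 × 348 = 696
    O=O: 3 × 489 = 1467
    Σ(broken) = 4725 kJ
  Bonds formed (products):
    C=O: 4 × 783 = 3132
    O-H: 6 × 449 = 2694
    Σ(formed) = 5826 kJ
  ΔH_A = 4725 − 5826 = −1101 kJ
Reaction B:
  Bonds broken (reactants):
    C-C: 2 × 353 = 706
    C-H: 8 × 427 = 3416
    Σ(broken) = 4122 kJ
  Bonds formed (products):
    C-C: 1 × 353 = 353
    C-H: 6 × 427 = 2562
    C=C: 1 × 626 = 626
    H-H: 1 × 450 = 450
    Σ(formed) = 3991 kJ
  ΔH_B = 4122 − 3991 = +131 kJ
ΔH_A − ΔH_B = −1232 kJ, so reaction A has the more negative ΔH; |ΔH_A − ΔH_B| = 1232 kJ.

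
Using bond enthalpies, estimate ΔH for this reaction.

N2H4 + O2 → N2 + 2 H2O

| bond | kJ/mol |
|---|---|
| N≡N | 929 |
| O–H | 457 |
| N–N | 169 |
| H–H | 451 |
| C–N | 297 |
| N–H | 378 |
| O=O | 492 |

Bonds broken (reactants):
  N–H: 4 × 378 = 1512
  N–N: 1 × 169 = 169
  O=O: 1 × 492 = 492
  Σ(broken) = 2173 kJ
Bonds formed (products):
  N≡N: 1 × 929 = 929
  O–H: 4 × 457 = 1828
  Σ(formed) = 2757 kJ
ΔH = Σ(broken) − Σ(formed) = 2173 − 2757 = −584 kJ

ΔH ≈ −584 kJ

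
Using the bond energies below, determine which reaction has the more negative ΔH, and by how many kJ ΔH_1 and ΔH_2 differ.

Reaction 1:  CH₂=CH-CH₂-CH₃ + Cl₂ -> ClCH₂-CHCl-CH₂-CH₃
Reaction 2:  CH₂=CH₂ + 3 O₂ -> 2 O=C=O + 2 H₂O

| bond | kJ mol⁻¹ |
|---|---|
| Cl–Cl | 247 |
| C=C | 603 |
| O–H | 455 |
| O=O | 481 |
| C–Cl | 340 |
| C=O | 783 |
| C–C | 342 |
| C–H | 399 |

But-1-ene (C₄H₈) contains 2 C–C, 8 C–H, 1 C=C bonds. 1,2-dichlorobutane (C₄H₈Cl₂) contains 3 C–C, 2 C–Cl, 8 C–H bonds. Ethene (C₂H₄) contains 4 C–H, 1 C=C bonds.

Reaction 2, by 1138 kJ

Reaction 1:
  Bonds broken (reactants):
    C–C: 2 × 342 = 684
    C–H: 8 × 399 = 3192
    C=C: 1 × 603 = 603
    Cl–Cl: 1 × 247 = 247
    Σ(broken) = 4726 kJ
  Bonds formed (products):
    C–C: 3 × 342 = 1026
    C–Cl: 2 × 340 = 680
    C–H: 8 × 399 = 3192
    Σ(formed) = 4898 kJ
  ΔH_1 = 4726 − 4898 = −172 kJ
Reaction 2:
  Bonds broken (reactants):
    C–H: 4 × 399 = 1596
    C=C: 1 × 603 = 603
    O=O: 3 × 481 = 1443
    Σ(broken) = 3642 kJ
  Bonds formed (products):
    C=O: 4 × 783 = 3132
    O–H: 4 × 455 = 1820
    Σ(formed) = 4952 kJ
  ΔH_2 = 3642 − 4952 = −1310 kJ
ΔH_1 − ΔH_2 = +1138 kJ, so reaction 2 has the more negative ΔH; |ΔH_1 − ΔH_2| = 1138 kJ.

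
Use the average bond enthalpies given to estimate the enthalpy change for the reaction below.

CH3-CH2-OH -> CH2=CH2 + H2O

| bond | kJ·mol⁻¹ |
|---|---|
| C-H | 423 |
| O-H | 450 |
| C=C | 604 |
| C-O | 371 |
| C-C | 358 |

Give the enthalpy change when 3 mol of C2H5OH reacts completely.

ΔH = +294 kJ

Bonds broken (reactants):
  C-C: 1 × 358 = 358
  C-H: 5 × 423 = 2115
  C-O: 1 × 371 = 371
  O-H: 1 × 450 = 450
  Σ(broken) = 3294 kJ
Bonds formed (products):
  C-H: 4 × 423 = 1692
  C=C: 1 × 604 = 604
  O-H: 2 × 450 = 900
  Σ(formed) = 3196 kJ
ΔH = Σ(broken) − Σ(formed) = 3294 − 3196 = +98 kJ
For 3× the reaction as written: 3 × (+98) = +294 kJ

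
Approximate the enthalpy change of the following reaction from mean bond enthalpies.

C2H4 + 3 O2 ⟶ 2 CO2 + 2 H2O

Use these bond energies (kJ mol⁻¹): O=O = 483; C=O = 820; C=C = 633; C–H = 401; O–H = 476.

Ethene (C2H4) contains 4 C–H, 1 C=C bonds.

ΔH ≈ −1498 kJ

Bonds broken (reactants):
  C–H: 4 × 401 = 1604
  C=C: 1 × 633 = 633
  O=O: 3 × 483 = 1449
  Σ(broken) = 3686 kJ
Bonds formed (products):
  C=O: 4 × 820 = 3280
  O–H: 4 × 476 = 1904
  Σ(formed) = 5184 kJ
ΔH = Σ(broken) − Σ(formed) = 3686 − 5184 = −1498 kJ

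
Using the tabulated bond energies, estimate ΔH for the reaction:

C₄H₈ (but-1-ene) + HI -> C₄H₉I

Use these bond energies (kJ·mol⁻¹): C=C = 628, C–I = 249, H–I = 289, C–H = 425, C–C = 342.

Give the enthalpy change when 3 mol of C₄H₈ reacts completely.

Bonds broken (reactants):
  C–C: 2 × 342 = 684
  C–H: 8 × 425 = 3400
  C=C: 1 × 628 = 628
  H–I: 1 × 289 = 289
  Σ(broken) = 5001 kJ
Bonds formed (products):
  C–C: 3 × 342 = 1026
  C–H: 9 × 425 = 3825
  C–I: 1 × 249 = 249
  Σ(formed) = 5100 kJ
ΔH = Σ(broken) − Σ(formed) = 5001 − 5100 = −99 kJ
For 3× the reaction as written: 3 × (−99) = −297 kJ

ΔH = −297 kJ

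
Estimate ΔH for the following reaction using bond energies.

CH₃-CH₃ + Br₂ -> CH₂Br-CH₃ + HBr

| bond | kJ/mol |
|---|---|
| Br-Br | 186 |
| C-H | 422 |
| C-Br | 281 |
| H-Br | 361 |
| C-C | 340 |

Bonds broken (reactants):
  Br-Br: 1 × 186 = 186
  C-C: 1 × 340 = 340
  C-H: 6 × 422 = 2532
  Σ(broken) = 3058 kJ
Bonds formed (products):
  C-Br: 1 × 281 = 281
  C-C: 1 × 340 = 340
  C-H: 5 × 422 = 2110
  H-Br: 1 × 361 = 361
  Σ(formed) = 3092 kJ
ΔH = Σ(broken) − Σ(formed) = 3058 − 3092 = −34 kJ

ΔH ≈ −34 kJ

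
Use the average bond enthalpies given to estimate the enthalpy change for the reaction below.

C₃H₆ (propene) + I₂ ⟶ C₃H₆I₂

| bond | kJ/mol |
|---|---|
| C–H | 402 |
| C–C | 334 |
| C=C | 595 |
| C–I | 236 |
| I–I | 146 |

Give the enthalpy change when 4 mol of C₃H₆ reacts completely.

Bonds broken (reactants):
  C–C: 1 × 334 = 334
  C–H: 6 × 402 = 2412
  C=C: 1 × 595 = 595
  I–I: 1 × 146 = 146
  Σ(broken) = 3487 kJ
Bonds formed (products):
  C–C: 2 × 334 = 668
  C–H: 6 × 402 = 2412
  C–I: 2 × 236 = 472
  Σ(formed) = 3552 kJ
ΔH = Σ(broken) − Σ(formed) = 3487 − 3552 = −65 kJ
For 4× the reaction as written: 4 × (−65) = −260 kJ

ΔH = −260 kJ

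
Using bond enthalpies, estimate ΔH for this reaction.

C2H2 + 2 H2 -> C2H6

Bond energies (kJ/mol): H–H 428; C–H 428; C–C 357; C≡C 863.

ΔH ≈ −350 kJ

Bonds broken (reactants):
  C≡C: 1 × 863 = 863
  C–H: 2 × 428 = 856
  H–H: 2 × 428 = 856
  Σ(broken) = 2575 kJ
Bonds formed (products):
  C–C: 1 × 357 = 357
  C–H: 6 × 428 = 2568
  Σ(formed) = 2925 kJ
ΔH = Σ(broken) − Σ(formed) = 2575 − 2925 = −350 kJ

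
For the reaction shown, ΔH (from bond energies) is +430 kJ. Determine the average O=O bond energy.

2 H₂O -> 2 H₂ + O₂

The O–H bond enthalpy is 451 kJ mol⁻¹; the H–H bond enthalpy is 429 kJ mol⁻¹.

D(O=O) ≈ 516 kJ/mol

Let D be the O=O bond energy.
Σ(broken) = 4×451 = 1804
Σ(formed) = 2×429 + 1×D = 858 + D
ΔH = Σ(broken) − Σ(formed) = (1804) − (858 + D) = +946 − D
Setting this equal to +430 kJ gives D = 516 kJ/mol.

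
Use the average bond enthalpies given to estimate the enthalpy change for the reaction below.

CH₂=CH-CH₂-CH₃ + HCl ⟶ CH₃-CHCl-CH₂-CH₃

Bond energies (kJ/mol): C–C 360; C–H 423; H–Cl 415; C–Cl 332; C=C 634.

ΔH ≈ −66 kJ

Bonds broken (reactants):
  C–C: 2 × 360 = 720
  C–H: 8 × 423 = 3384
  C=C: 1 × 634 = 634
  H–Cl: 1 × 415 = 415
  Σ(broken) = 5153 kJ
Bonds formed (products):
  C–C: 3 × 360 = 1080
  C–Cl: 1 × 332 = 332
  C–H: 9 × 423 = 3807
  Σ(formed) = 5219 kJ
ΔH = Σ(broken) − Σ(formed) = 5153 − 5219 = −66 kJ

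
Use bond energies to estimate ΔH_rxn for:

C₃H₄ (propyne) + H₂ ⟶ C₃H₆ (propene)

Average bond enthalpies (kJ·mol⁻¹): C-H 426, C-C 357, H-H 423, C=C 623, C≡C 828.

Bonds broken (reactants):
  C≡C: 1 × 828 = 828
  C-C: 1 × 357 = 357
  C-H: 4 × 426 = 1704
  H-H: 1 × 423 = 423
  Σ(broken) = 3312 kJ
Bonds formed (products):
  C-C: 1 × 357 = 357
  C-H: 6 × 426 = 2556
  C=C: 1 × 623 = 623
  Σ(formed) = 3536 kJ
ΔH = Σ(broken) − Σ(formed) = 3312 − 3536 = −224 kJ

ΔH ≈ −224 kJ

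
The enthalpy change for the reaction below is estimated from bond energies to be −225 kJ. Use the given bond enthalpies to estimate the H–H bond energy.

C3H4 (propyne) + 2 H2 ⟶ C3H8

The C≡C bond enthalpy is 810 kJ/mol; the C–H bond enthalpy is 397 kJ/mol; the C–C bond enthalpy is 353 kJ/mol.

D(H–H) ≈ 453 kJ/mol

Let D be the H–H bond energy.
Σ(broken) = 1×810 + 1×353 + 4×397 + 2×D = 2751 + 2D
Σ(formed) = 2×353 + 8×397 = 3882
ΔH = Σ(broken) − Σ(formed) = (2751 + 2D) − (3882) = −1131 + 2D
Setting this equal to −225 kJ gives 2D = 906, so D = 453 kJ/mol.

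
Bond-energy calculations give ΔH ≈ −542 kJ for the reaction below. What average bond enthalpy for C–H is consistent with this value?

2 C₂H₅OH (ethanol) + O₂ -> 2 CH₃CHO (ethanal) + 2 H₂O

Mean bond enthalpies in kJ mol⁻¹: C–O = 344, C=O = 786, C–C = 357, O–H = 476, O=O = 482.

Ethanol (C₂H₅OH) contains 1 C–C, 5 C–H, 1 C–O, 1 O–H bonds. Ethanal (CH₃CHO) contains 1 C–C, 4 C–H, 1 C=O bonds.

Let D be the C–H bond energy.
Σ(broken) = 2×357 + 10×D + 2×344 + 2×476 + 1×482 = 2836 + 10D
Σ(formed) = 2×357 + 8×D + 2×786 + 4×476 = 4190 + 8D
ΔH = Σ(broken) − Σ(formed) = (2836 + 10D) − (4190 + 8D) = −1354 + 2D
Setting this equal to −542 kJ gives 2D = 812, so D = 406 kJ/mol.

D(C–H) ≈ 406 kJ/mol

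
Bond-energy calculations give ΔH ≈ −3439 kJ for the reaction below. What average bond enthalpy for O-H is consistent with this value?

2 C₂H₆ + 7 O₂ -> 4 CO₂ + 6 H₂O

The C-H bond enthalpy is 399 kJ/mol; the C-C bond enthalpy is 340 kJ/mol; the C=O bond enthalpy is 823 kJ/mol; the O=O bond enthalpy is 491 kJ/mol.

D(O-H) ≈ 480 kJ/mol

Let D be the O-H bond energy.
Σ(broken) = 2×340 + 12×399 + 7×491 = 8905
Σ(formed) = 8×823 + 12×D = 6584 + 12D
ΔH = Σ(broken) − Σ(formed) = (8905) − (6584 + 12D) = +2321 − 12D
Setting this equal to −3439 kJ gives 12D = 5760, so D = 480 kJ/mol.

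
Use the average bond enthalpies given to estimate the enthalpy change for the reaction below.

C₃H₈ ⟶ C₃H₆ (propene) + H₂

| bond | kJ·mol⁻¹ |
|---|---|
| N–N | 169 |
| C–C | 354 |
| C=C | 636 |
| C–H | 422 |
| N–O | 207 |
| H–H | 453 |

Bonds broken (reactants):
  C–C: 2 × 354 = 708
  C–H: 8 × 422 = 3376
  Σ(broken) = 4084 kJ
Bonds formed (products):
  C–C: 1 × 354 = 354
  C–H: 6 × 422 = 2532
  C=C: 1 × 636 = 636
  H–H: 1 × 453 = 453
  Σ(formed) = 3975 kJ
ΔH = Σ(broken) − Σ(formed) = 4084 − 3975 = +109 kJ

ΔH ≈ +109 kJ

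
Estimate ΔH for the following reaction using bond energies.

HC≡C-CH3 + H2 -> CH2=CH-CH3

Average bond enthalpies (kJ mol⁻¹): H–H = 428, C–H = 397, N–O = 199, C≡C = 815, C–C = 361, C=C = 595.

Bonds broken (reactants):
  C≡C: 1 × 815 = 815
  C–C: 1 × 361 = 361
  C–H: 4 × 397 = 1588
  H–H: 1 × 428 = 428
  Σ(broken) = 3192 kJ
Bonds formed (products):
  C–C: 1 × 361 = 361
  C–H: 6 × 397 = 2382
  C=C: 1 × 595 = 595
  Σ(formed) = 3338 kJ
ΔH = Σ(broken) − Σ(formed) = 3192 − 3338 = −146 kJ

ΔH ≈ −146 kJ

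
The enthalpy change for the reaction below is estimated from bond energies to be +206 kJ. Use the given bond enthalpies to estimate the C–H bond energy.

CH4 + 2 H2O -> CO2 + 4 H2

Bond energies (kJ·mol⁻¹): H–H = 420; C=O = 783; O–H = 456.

D(C–H) ≈ 407 kJ/mol

Let D be the C–H bond energy.
Σ(broken) = 4×D + 4×456 = 1824 + 4D
Σ(formed) = 2×783 + 4×420 = 3246
ΔH = Σ(broken) − Σ(formed) = (1824 + 4D) − (3246) = −1422 + 4D
Setting this equal to +206 kJ gives 4D = 1628, so D = 407 kJ/mol.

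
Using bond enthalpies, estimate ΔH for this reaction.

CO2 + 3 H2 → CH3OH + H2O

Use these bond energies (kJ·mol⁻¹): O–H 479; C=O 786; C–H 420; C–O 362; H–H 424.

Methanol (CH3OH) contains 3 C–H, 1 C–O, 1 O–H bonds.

ΔH ≈ −215 kJ

Bonds broken (reactants):
  C=O: 2 × 786 = 1572
  H–H: 3 × 424 = 1272
  Σ(broken) = 2844 kJ
Bonds formed (products):
  C–H: 3 × 420 = 1260
  C–O: 1 × 362 = 362
  O–H: 3 × 479 = 1437
  Σ(formed) = 3059 kJ
ΔH = Σ(broken) − Σ(formed) = 2844 − 3059 = −215 kJ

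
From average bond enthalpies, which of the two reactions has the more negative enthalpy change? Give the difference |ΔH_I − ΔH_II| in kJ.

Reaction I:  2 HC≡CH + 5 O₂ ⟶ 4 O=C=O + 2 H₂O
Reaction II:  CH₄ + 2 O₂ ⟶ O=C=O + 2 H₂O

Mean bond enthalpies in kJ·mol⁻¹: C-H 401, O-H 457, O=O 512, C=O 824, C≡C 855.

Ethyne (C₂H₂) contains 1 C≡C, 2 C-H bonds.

Reaction I, by 1698 kJ

Reaction I:
  Bonds broken (reactants):
    C≡C: 2 × 855 = 1710
    C-H: 4 × 401 = 1604
    O=O: 5 × 512 = 2560
    Σ(broken) = 5874 kJ
  Bonds formed (products):
    C=O: 8 × 824 = 6592
    O-H: 4 × 457 = 1828
    Σ(formed) = 8420 kJ
  ΔH_I = 5874 − 8420 = −2546 kJ
Reaction II:
  Bonds broken (reactants):
    C-H: 4 × 401 = 1604
    O=O: 2 × 512 = 1024
    Σ(broken) = 2628 kJ
  Bonds formed (products):
    C=O: 2 × 824 = 1648
    O-H: 4 × 457 = 1828
    Σ(formed) = 3476 kJ
  ΔH_II = 2628 − 3476 = −848 kJ
ΔH_I − ΔH_II = −1698 kJ, so reaction I has the more negative ΔH; |ΔH_I − ΔH_II| = 1698 kJ.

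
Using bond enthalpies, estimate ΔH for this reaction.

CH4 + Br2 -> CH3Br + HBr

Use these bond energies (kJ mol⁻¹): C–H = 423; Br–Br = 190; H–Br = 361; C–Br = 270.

Bonds broken (reactants):
  Br–Br: 1 × 190 = 190
  C–H: 4 × 423 = 1692
  Σ(broken) = 1882 kJ
Bonds formed (products):
  C–Br: 1 × 270 = 270
  C–H: 3 × 423 = 1269
  H–Br: 1 × 361 = 361
  Σ(formed) = 1900 kJ
ΔH = Σ(broken) − Σ(formed) = 1882 − 1900 = −18 kJ

ΔH ≈ −18 kJ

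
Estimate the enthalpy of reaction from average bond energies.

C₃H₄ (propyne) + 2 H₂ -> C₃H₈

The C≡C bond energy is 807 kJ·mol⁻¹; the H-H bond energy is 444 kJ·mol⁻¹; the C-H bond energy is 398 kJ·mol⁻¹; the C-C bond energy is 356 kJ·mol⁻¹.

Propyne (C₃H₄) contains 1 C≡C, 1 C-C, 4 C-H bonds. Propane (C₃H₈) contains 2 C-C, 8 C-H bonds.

Bonds broken (reactants):
  C≡C: 1 × 807 = 807
  C-C: 1 × 356 = 356
  C-H: 4 × 398 = 1592
  H-H: 2 × 444 = 888
  Σ(broken) = 3643 kJ
Bonds formed (products):
  C-C: 2 × 356 = 712
  C-H: 8 × 398 = 3184
  Σ(formed) = 3896 kJ
ΔH = Σ(broken) − Σ(formed) = 3643 − 3896 = −253 kJ

ΔH ≈ −253 kJ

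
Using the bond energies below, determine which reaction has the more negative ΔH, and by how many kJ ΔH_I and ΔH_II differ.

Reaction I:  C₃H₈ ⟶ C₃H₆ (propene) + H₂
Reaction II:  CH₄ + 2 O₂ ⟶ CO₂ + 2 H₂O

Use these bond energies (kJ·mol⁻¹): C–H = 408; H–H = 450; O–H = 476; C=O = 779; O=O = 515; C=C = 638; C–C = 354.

Reaction I:
  Bonds broken (reactants):
    C–C: 2 × 354 = 708
    C–H: 8 × 408 = 3264
    Σ(broken) = 3972 kJ
  Bonds formed (products):
    C–C: 1 × 354 = 354
    C–H: 6 × 408 = 2448
    C=C: 1 × 638 = 638
    H–H: 1 × 450 = 450
    Σ(formed) = 3890 kJ
  ΔH_I = 3972 − 3890 = +82 kJ
Reaction II:
  Bonds broken (reactants):
    C–H: 4 × 408 = 1632
    O=O: 2 × 515 = 1030
    Σ(broken) = 2662 kJ
  Bonds formed (products):
    C=O: 2 × 779 = 1558
    O–H: 4 × 476 = 1904
    Σ(formed) = 3462 kJ
  ΔH_II = 2662 − 3462 = −800 kJ
ΔH_I − ΔH_II = +882 kJ, so reaction II has the more negative ΔH; |ΔH_I − ΔH_II| = 882 kJ.

Reaction II, by 882 kJ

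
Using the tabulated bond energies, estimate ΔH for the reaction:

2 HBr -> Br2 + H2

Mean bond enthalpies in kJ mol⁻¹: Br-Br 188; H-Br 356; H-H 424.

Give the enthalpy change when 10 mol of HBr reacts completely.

ΔH = +500 kJ

Bonds broken (reactants):
  H-Br: 2 × 356 = 712
  Σ(broken) = 712 kJ
Bonds formed (products):
  Br-Br: 1 × 188 = 188
  H-H: 1 × 424 = 424
  Σ(formed) = 612 kJ
ΔH = Σ(broken) − Σ(formed) = 712 − 612 = +100 kJ
For 5× the reaction as written: 5 × (+100) = +500 kJ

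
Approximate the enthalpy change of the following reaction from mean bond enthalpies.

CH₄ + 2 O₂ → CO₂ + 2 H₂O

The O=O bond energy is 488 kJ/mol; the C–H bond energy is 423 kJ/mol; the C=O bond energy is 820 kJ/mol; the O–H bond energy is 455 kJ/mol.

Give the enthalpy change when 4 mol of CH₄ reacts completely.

Bonds broken (reactants):
  C–H: 4 × 423 = 1692
  O=O: 2 × 488 = 976
  Σ(broken) = 2668 kJ
Bonds formed (products):
  C=O: 2 × 820 = 1640
  O–H: 4 × 455 = 1820
  Σ(formed) = 3460 kJ
ΔH = Σ(broken) − Σ(formed) = 2668 − 3460 = −792 kJ
For 4× the reaction as written: 4 × (−792) = −3168 kJ

ΔH = −3168 kJ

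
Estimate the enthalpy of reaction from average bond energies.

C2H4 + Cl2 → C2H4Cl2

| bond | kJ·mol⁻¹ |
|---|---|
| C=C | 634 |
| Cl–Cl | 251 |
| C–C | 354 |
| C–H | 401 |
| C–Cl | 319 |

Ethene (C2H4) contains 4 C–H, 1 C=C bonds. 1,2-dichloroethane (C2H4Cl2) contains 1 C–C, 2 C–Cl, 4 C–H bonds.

ΔH ≈ −107 kJ

Bonds broken (reactants):
  C–H: 4 × 401 = 1604
  C=C: 1 × 634 = 634
  Cl–Cl: 1 × 251 = 251
  Σ(broken) = 2489 kJ
Bonds formed (products):
  C–C: 1 × 354 = 354
  C–Cl: 2 × 319 = 638
  C–H: 4 × 401 = 1604
  Σ(formed) = 2596 kJ
ΔH = Σ(broken) − Σ(formed) = 2489 − 2596 = −107 kJ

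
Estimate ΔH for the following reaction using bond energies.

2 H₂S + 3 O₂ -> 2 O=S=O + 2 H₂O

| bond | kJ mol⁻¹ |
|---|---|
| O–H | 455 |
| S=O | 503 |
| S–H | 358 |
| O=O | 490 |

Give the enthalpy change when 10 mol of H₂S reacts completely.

Bonds broken (reactants):
  O=O: 3 × 490 = 1470
  S–H: 4 × 358 = 1432
  Σ(broken) = 2902 kJ
Bonds formed (products):
  O–H: 4 × 455 = 1820
  S=O: 4 × 503 = 2012
  Σ(formed) = 3832 kJ
ΔH = Σ(broken) − Σ(formed) = 2902 − 3832 = −930 kJ
For 5× the reaction as written: 5 × (−930) = −4650 kJ

ΔH = −4650 kJ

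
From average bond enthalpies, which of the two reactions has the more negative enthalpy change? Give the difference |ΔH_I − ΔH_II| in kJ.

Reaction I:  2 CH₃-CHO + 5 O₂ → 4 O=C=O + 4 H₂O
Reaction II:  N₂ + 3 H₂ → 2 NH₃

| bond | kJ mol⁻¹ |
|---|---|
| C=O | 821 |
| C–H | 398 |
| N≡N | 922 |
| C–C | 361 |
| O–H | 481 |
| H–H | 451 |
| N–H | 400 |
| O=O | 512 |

Reaction I, by 2183 kJ

Reaction I:
  Bonds broken (reactants):
    C–C: 2 × 361 = 722
    C–H: 8 × 398 = 3184
    C=O: 2 × 821 = 1642
    O=O: 5 × 512 = 2560
    Σ(broken) = 8108 kJ
  Bonds formed (products):
    C=O: 8 × 821 = 6568
    O–H: 8 × 481 = 3848
    Σ(formed) = 10416 kJ
  ΔH_I = 8108 − 10416 = −2308 kJ
Reaction II:
  Bonds broken (reactants):
    H–H: 3 × 451 = 1353
    N≡N: 1 × 922 = 922
    Σ(broken) = 2275 kJ
  Bonds formed (products):
    N–H: 6 × 400 = 2400
    Σ(formed) = 2400 kJ
  ΔH_II = 2275 − 2400 = −125 kJ
ΔH_I − ΔH_II = −2183 kJ, so reaction I has the more negative ΔH; |ΔH_I − ΔH_II| = 2183 kJ.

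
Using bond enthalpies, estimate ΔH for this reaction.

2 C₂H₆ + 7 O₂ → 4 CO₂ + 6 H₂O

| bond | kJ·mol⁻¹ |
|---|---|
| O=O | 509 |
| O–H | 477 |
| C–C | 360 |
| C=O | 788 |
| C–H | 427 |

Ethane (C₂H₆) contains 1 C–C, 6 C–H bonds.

ΔH ≈ −2621 kJ

Bonds broken (reactants):
  C–C: 2 × 360 = 720
  C–H: 12 × 427 = 5124
  O=O: 7 × 509 = 3563
  Σ(broken) = 9407 kJ
Bonds formed (products):
  C=O: 8 × 788 = 6304
  O–H: 12 × 477 = 5724
  Σ(formed) = 12028 kJ
ΔH = Σ(broken) − Σ(formed) = 9407 − 12028 = −2621 kJ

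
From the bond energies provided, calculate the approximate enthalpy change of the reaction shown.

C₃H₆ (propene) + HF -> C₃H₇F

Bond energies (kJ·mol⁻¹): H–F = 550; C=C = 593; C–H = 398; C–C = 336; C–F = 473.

ΔH ≈ −64 kJ

Bonds broken (reactants):
  C–C: 1 × 336 = 336
  C–H: 6 × 398 = 2388
  C=C: 1 × 593 = 593
  H–F: 1 × 550 = 550
  Σ(broken) = 3867 kJ
Bonds formed (products):
  C–C: 2 × 336 = 672
  C–F: 1 × 473 = 473
  C–H: 7 × 398 = 2786
  Σ(formed) = 3931 kJ
ΔH = Σ(broken) − Σ(formed) = 3867 − 3931 = −64 kJ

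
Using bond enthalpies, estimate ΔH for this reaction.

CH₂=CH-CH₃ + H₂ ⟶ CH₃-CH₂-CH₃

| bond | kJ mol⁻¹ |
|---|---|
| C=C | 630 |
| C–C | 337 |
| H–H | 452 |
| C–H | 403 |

ΔH ≈ −61 kJ

Bonds broken (reactants):
  C–C: 1 × 337 = 337
  C–H: 6 × 403 = 2418
  C=C: 1 × 630 = 630
  H–H: 1 × 452 = 452
  Σ(broken) = 3837 kJ
Bonds formed (products):
  C–C: 2 × 337 = 674
  C–H: 8 × 403 = 3224
  Σ(formed) = 3898 kJ
ΔH = Σ(broken) − Σ(formed) = 3837 − 3898 = −61 kJ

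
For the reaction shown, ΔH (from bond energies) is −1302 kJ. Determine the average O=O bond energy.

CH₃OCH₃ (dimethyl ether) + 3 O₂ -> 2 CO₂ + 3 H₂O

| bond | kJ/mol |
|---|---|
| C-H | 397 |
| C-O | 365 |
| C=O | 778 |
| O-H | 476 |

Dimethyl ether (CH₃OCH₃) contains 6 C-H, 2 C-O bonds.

Let D be the O=O bond energy.
Σ(broken) = 6×397 + 2×365 + 3×D = 3112 + 3D
Σ(formed) = 4×778 + 6×476 = 5968
ΔH = Σ(broken) − Σ(formed) = (3112 + 3D) − (5968) = −2856 + 3D
Setting this equal to −1302 kJ gives 3D = 1554, so D = 518 kJ/mol.

D(O=O) ≈ 518 kJ/mol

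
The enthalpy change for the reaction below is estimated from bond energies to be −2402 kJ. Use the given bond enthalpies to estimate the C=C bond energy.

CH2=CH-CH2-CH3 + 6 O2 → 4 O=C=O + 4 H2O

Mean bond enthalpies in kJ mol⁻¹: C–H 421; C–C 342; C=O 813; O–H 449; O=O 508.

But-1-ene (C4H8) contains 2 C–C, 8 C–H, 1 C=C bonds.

Let D be the C=C bond energy.
Σ(broken) = 2×342 + 8×421 + 1×D + 6×508 = 7100 + D
Σ(formed) = 8×813 + 8×449 = 10096
ΔH = Σ(broken) − Σ(formed) = (7100 + D) − (10096) = −2996 + D
Setting this equal to −2402 kJ gives D = 594 kJ/mol.

D(C=C) ≈ 594 kJ/mol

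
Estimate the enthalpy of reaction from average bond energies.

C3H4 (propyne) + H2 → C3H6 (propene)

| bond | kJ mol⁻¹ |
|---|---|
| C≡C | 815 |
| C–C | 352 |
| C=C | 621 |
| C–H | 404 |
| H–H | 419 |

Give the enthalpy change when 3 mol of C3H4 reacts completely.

ΔH = −585 kJ

Bonds broken (reactants):
  C≡C: 1 × 815 = 815
  C–C: 1 × 352 = 352
  C–H: 4 × 404 = 1616
  H–H: 1 × 419 = 419
  Σ(broken) = 3202 kJ
Bonds formed (products):
  C–C: 1 × 352 = 352
  C–H: 6 × 404 = 2424
  C=C: 1 × 621 = 621
  Σ(formed) = 3397 kJ
ΔH = Σ(broken) − Σ(formed) = 3202 − 3397 = −195 kJ
For 3× the reaction as written: 3 × (−195) = −585 kJ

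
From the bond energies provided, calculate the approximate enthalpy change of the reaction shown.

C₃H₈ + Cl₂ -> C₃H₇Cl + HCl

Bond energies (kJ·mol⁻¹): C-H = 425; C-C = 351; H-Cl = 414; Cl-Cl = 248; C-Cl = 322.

Bonds broken (reactants):
  C-C: 2 × 351 = 702
  C-H: 8 × 425 = 3400
  Cl-Cl: 1 × 248 = 248
  Σ(broken) = 4350 kJ
Bonds formed (products):
  C-C: 2 × 351 = 702
  C-Cl: 1 × 322 = 322
  C-H: 7 × 425 = 2975
  H-Cl: 1 × 414 = 414
  Σ(formed) = 4413 kJ
ΔH = Σ(broken) − Σ(formed) = 4350 − 4413 = −63 kJ

ΔH ≈ −63 kJ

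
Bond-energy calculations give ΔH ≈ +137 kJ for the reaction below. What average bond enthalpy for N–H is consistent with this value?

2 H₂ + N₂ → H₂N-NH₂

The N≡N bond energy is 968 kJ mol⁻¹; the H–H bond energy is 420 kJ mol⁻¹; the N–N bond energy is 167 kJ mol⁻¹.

D(N–H) ≈ 376 kJ/mol

Let D be the N–H bond energy.
Σ(broken) = 2×420 + 1×968 = 1808
Σ(formed) = 4×D + 1×167 = 167 + 4D
ΔH = Σ(broken) − Σ(formed) = (1808) − (167 + 4D) = +1641 − 4D
Setting this equal to +137 kJ gives 4D = 1504, so D = 376 kJ/mol.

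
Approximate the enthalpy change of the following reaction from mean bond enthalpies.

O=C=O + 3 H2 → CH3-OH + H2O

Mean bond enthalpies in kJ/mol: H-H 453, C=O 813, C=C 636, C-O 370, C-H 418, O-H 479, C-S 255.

ΔH ≈ −76 kJ

Bonds broken (reactants):
  C=O: 2 × 813 = 1626
  H-H: 3 × 453 = 1359
  Σ(broken) = 2985 kJ
Bonds formed (products):
  C-H: 3 × 418 = 1254
  C-O: 1 × 370 = 370
  O-H: 3 × 479 = 1437
  Σ(formed) = 3061 kJ
ΔH = Σ(broken) − Σ(formed) = 2985 − 3061 = −76 kJ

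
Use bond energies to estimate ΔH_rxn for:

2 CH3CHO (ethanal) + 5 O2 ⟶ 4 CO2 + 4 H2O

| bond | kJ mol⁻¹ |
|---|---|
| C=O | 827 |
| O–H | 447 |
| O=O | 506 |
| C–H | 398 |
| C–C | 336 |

Bonds broken (reactants):
  C–C: 2 × 336 = 672
  C–H: 8 × 398 = 3184
  C=O: 2 × 827 = 1654
  O=O: 5 × 506 = 2530
  Σ(broken) = 8040 kJ
Bonds formed (products):
  C=O: 8 × 827 = 6616
  O–H: 8 × 447 = 3576
  Σ(formed) = 10192 kJ
ΔH = Σ(broken) − Σ(formed) = 8040 − 10192 = −2152 kJ

ΔH ≈ −2152 kJ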